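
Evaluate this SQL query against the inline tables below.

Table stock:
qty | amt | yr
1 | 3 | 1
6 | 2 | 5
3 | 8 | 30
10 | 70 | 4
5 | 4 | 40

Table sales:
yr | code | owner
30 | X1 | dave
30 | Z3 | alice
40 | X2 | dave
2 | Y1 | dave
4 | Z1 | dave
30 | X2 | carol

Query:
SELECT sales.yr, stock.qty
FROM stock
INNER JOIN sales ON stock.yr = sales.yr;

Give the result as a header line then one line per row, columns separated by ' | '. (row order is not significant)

After JOIN sales (5 rows):
stock.qty | stock.amt | stock.yr | sales.yr | sales.code | sales.owner
3 | 8 | 30 | 30 | X1 | dave
3 | 8 | 30 | 30 | Z3 | alice
3 | 8 | 30 | 30 | X2 | carol
10 | 70 | 4 | 4 | Z1 | dave
5 | 4 | 40 | 40 | X2 | dave
After SELECT (5 rows):
sales.yr | stock.qty
30 | 3
30 | 3
30 | 3
4 | 10
40 | 5

== RESULT ==
sales.yr | stock.qty
30 | 3
30 | 3
30 | 3
4 | 10
40 | 5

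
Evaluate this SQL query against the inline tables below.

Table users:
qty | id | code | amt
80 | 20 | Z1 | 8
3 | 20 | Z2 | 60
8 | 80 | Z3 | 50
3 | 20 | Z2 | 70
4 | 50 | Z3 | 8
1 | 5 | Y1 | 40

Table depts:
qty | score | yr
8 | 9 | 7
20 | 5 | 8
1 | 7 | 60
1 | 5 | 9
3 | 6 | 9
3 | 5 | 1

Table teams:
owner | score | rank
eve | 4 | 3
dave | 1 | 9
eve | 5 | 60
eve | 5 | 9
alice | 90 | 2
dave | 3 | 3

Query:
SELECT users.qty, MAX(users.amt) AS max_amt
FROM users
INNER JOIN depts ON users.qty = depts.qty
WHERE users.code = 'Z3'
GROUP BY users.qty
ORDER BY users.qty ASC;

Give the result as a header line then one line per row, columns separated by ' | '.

== RESULT ==
users.qty | max_amt
8 | 50

Derivation:
After JOIN depts (7 rows):
users.qty | users.id | users.code | users.amt | depts.qty | depts.score | depts.yr
3 | 20 | Z2 | 60 | 3 | 6 | 9
3 | 20 | Z2 | 60 | 3 | 5 | 1
8 | 80 | Z3 | 50 | 8 | 9 | 7
3 | 20 | Z2 | 70 | 3 | 6 | 9
3 | 20 | Z2 | 70 | 3 | 5 | 1
1 | 5 | Y1 | 40 | 1 | 7 | 60
1 | 5 | Y1 | 40 | 1 | 5 | 9
After WHERE (1 rows):
users.qty | users.id | users.code | users.amt | depts.qty | depts.score | depts.yr
8 | 80 | Z3 | 50 | 8 | 9 | 7
After GROUP BY (1 rows):
users.qty | max_amt
8 | 50
After ORDER BY (1 rows):
users.qty | max_amt
8 | 50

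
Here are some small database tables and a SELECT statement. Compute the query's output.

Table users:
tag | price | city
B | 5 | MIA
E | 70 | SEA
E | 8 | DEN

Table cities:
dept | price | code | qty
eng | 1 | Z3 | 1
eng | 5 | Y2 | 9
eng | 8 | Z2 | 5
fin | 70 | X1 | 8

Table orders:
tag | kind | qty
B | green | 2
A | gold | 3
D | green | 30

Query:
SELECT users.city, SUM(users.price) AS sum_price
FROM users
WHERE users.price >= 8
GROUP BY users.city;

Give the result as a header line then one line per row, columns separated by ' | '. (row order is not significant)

After WHERE (2 rows):
users.tag | users.price | users.city
E | 70 | SEA
E | 8 | DEN
After GROUP BY (2 rows):
users.city | sum_price
SEA | 70
DEN | 8

== RESULT ==
users.city | sum_price
SEA | 70
DEN | 8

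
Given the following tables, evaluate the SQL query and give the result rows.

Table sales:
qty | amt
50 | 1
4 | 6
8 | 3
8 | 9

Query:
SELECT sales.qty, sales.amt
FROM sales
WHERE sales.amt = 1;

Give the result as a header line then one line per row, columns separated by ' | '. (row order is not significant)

After WHERE (1 rows):
sales.qty | sales.amt
50 | 1
After SELECT (1 rows):
sales.qty | sales.amt
50 | 1

== RESULT ==
sales.qty | sales.amt
50 | 1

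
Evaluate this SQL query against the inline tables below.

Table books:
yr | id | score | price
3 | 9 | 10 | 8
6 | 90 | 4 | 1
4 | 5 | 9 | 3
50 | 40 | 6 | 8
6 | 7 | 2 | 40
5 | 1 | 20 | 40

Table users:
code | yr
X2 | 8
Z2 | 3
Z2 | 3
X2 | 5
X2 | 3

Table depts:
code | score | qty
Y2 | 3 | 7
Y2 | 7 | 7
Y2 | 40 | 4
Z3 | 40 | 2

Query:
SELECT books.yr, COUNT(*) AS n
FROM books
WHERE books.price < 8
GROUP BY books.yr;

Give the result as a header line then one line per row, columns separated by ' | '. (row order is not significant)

== RESULT ==
books.yr | n
6 | 1
4 | 1

Derivation:
After WHERE (2 rows):
books.yr | books.id | books.score | books.price
6 | 90 | 4 | 1
4 | 5 | 9 | 3
After GROUP BY (2 rows):
books.yr | n
6 | 1
4 | 1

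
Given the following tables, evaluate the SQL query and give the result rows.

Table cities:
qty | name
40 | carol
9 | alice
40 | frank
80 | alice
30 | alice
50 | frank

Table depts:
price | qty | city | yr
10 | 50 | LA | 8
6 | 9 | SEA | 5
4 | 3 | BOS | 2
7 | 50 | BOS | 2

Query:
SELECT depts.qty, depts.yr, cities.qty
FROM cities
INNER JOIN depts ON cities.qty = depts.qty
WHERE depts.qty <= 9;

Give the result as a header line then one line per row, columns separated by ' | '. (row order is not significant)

After JOIN depts (3 rows):
cities.qty | cities.name | depts.price | depts.qty | depts.city | depts.yr
9 | alice | 6 | 9 | SEA | 5
50 | frank | 10 | 50 | LA | 8
50 | frank | 7 | 50 | BOS | 2
After WHERE (1 rows):
cities.qty | cities.name | depts.price | depts.qty | depts.city | depts.yr
9 | alice | 6 | 9 | SEA | 5
After SELECT (1 rows):
depts.qty | depts.yr | cities.qty
9 | 5 | 9

== RESULT ==
depts.qty | depts.yr | cities.qty
9 | 5 | 9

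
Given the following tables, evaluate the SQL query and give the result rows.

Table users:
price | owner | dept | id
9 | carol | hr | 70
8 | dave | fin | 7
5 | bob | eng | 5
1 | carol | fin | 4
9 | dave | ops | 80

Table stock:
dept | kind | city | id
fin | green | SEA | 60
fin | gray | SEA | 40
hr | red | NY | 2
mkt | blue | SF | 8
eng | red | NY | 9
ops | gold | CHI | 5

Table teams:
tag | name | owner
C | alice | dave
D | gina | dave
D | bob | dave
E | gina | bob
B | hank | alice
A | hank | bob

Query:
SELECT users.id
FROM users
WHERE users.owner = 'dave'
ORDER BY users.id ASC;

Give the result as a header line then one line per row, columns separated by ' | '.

== RESULT ==
users.id
7
80

Derivation:
After WHERE (2 rows):
users.price | users.owner | users.dept | users.id
8 | dave | fin | 7
9 | dave | ops | 80
After SELECT (2 rows):
users.id
7
80
After ORDER BY (2 rows):
users.id
7
80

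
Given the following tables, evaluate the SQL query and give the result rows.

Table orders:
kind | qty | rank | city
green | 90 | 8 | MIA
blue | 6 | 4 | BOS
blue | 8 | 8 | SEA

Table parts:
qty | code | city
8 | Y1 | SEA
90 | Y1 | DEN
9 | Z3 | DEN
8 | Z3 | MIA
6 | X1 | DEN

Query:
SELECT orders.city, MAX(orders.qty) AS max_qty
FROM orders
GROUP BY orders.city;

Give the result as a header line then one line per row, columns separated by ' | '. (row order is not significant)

After GROUP BY (3 rows):
orders.city | max_qty
MIA | 90
BOS | 6
SEA | 8

== RESULT ==
orders.city | max_qty
MIA | 90
BOS | 6
SEA | 8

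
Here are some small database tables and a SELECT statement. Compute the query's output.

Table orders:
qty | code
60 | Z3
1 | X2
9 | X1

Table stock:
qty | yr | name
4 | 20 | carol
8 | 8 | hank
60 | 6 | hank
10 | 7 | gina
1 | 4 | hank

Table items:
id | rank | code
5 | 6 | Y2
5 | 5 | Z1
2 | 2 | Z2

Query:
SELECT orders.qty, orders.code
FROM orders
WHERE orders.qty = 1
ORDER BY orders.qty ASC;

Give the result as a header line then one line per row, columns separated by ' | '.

After WHERE (1 rows):
orders.qty | orders.code
1 | X2
After SELECT (1 rows):
orders.qty | orders.code
1 | X2
After ORDER BY (1 rows):
orders.qty | orders.code
1 | X2

== RESULT ==
orders.qty | orders.code
1 | X2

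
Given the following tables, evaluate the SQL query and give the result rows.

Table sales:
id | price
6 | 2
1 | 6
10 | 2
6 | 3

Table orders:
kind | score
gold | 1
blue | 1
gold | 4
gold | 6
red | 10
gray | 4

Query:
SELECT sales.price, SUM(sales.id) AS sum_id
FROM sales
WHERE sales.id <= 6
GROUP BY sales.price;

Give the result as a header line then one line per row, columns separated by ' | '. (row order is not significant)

After WHERE (3 rows):
sales.id | sales.price
6 | 2
1 | 6
6 | 3
After GROUP BY (3 rows):
sales.price | sum_id
2 | 6
6 | 1
3 | 6

== RESULT ==
sales.price | sum_id
2 | 6
6 | 1
3 | 6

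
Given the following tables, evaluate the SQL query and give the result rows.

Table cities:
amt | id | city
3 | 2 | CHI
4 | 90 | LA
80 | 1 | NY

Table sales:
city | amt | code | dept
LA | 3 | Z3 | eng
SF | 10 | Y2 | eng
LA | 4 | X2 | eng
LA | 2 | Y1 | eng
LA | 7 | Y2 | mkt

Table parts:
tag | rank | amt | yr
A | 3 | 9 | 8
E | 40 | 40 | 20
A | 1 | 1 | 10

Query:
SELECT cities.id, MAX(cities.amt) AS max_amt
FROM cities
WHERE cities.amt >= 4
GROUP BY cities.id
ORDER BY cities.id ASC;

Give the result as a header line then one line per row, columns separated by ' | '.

After WHERE (2 rows):
cities.amt | cities.id | cities.city
4 | 90 | LA
80 | 1 | NY
After GROUP BY (2 rows):
cities.id | max_amt
90 | 4
1 | 80
After ORDER BY (2 rows):
cities.id | max_amt
1 | 80
90 | 4

== RESULT ==
cities.id | max_amt
1 | 80
90 | 4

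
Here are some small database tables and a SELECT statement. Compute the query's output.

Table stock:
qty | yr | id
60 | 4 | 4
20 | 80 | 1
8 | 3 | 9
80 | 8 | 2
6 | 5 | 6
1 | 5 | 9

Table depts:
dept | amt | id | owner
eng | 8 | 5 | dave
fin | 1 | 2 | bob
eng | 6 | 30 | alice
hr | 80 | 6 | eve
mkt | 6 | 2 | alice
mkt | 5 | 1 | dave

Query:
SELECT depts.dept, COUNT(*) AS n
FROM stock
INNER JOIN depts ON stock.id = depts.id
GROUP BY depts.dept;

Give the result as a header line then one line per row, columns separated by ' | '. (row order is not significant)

After JOIN depts (4 rows):
stock.qty | stock.yr | stock.id | depts.dept | depts.amt | depts.id | depts.owner
20 | 80 | 1 | mkt | 5 | 1 | dave
80 | 8 | 2 | fin | 1 | 2 | bob
80 | 8 | 2 | mkt | 6 | 2 | alice
6 | 5 | 6 | hr | 80 | 6 | eve
After GROUP BY (3 rows):
depts.dept | n
mkt | 2
fin | 1
hr | 1

== RESULT ==
depts.dept | n
mkt | 2
fin | 1
hr | 1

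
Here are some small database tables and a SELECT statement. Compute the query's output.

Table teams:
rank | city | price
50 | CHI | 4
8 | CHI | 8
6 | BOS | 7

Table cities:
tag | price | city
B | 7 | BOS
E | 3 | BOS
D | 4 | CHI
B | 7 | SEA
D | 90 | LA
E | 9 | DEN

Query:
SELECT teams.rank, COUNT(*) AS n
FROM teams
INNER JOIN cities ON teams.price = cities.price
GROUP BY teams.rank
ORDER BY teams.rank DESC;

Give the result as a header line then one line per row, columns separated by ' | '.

== RESULT ==
teams.rank | n
50 | 1
6 | 2

Derivation:
After JOIN cities (3 rows):
teams.rank | teams.city | teams.price | cities.tag | cities.price | cities.city
50 | CHI | 4 | D | 4 | CHI
6 | BOS | 7 | B | 7 | BOS
6 | BOS | 7 | B | 7 | SEA
After GROUP BY (2 rows):
teams.rank | n
50 | 1
6 | 2
After ORDER BY (2 rows):
teams.rank | n
50 | 1
6 | 2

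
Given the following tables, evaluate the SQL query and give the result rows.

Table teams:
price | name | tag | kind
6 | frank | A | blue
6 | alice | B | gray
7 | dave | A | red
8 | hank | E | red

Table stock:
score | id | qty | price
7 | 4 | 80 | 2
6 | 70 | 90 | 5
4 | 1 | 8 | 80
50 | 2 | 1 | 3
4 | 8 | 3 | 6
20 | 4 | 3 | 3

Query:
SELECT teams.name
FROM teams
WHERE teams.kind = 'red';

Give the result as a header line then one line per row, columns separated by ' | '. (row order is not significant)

After WHERE (2 rows):
teams.price | teams.name | teams.tag | teams.kind
7 | dave | A | red
8 | hank | E | red
After SELECT (2 rows):
teams.name
dave
hank

== RESULT ==
teams.name
dave
hank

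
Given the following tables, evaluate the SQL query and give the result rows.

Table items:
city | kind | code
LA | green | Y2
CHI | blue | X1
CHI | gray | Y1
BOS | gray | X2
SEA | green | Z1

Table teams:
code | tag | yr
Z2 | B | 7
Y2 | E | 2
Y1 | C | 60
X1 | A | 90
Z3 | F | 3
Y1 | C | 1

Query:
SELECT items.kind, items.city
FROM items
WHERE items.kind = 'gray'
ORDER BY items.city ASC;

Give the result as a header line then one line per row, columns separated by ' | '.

After WHERE (2 rows):
items.city | items.kind | items.code
CHI | gray | Y1
BOS | gray | X2
After SELECT (2 rows):
items.kind | items.city
gray | CHI
gray | BOS
After ORDER BY (2 rows):
items.kind | items.city
gray | BOS
gray | CHI

== RESULT ==
items.kind | items.city
gray | BOS
gray | CHI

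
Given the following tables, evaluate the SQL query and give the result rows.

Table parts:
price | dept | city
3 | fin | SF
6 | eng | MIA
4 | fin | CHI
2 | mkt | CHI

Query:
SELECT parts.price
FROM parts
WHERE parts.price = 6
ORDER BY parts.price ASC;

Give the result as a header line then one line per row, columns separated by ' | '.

== RESULT ==
parts.price
6

Derivation:
After WHERE (1 rows):
parts.price | parts.dept | parts.city
6 | eng | MIA
After SELECT (1 rows):
parts.price
6
After ORDER BY (1 rows):
parts.price
6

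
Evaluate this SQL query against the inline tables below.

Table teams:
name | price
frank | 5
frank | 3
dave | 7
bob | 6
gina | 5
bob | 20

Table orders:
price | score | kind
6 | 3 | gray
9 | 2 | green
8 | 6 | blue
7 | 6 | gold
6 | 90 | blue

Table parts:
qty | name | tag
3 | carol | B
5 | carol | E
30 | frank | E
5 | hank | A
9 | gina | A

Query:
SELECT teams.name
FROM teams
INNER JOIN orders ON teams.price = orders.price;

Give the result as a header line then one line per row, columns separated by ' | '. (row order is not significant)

== RESULT ==
teams.name
dave
bob
bob

Derivation:
After JOIN orders (3 rows):
teams.name | teams.price | orders.price | orders.score | orders.kind
dave | 7 | 7 | 6 | gold
bob | 6 | 6 | 3 | gray
bob | 6 | 6 | 90 | blue
After SELECT (3 rows):
teams.name
dave
bob
bob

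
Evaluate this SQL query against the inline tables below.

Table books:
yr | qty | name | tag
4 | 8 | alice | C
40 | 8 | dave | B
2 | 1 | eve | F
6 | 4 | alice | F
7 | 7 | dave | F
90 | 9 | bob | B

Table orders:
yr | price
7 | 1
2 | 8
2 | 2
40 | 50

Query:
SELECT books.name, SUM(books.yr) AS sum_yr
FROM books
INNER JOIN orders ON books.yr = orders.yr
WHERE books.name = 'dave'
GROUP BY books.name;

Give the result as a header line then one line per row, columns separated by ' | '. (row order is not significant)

After JOIN orders (4 rows):
books.yr | books.qty | books.name | books.tag | orders.yr | orders.price
40 | 8 | dave | B | 40 | 50
2 | 1 | eve | F | 2 | 8
2 | 1 | eve | F | 2 | 2
7 | 7 | dave | F | 7 | 1
After WHERE (2 rows):
books.yr | books.qty | books.name | books.tag | orders.yr | orders.price
40 | 8 | dave | B | 40 | 50
7 | 7 | dave | F | 7 | 1
After GROUP BY (1 rows):
books.name | sum_yr
dave | 47

== RESULT ==
books.name | sum_yr
dave | 47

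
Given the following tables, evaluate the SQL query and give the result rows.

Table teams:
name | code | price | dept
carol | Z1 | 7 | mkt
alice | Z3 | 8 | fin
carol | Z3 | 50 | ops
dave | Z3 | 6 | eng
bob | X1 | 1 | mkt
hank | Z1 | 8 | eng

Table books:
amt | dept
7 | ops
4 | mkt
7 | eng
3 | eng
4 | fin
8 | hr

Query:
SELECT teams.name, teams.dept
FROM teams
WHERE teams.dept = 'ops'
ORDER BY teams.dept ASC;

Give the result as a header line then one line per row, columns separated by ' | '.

== RESULT ==
teams.name | teams.dept
carol | ops

Derivation:
After WHERE (1 rows):
teams.name | teams.code | teams.price | teams.dept
carol | Z3 | 50 | ops
After SELECT (1 rows):
teams.name | teams.dept
carol | ops
After ORDER BY (1 rows):
teams.name | teams.dept
carol | ops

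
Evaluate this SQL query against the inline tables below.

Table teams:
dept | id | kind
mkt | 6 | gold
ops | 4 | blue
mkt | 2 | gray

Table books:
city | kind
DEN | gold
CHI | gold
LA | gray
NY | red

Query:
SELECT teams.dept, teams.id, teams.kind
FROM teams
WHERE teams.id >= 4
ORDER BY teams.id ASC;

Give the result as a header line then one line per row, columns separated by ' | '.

After WHERE (2 rows):
teams.dept | teams.id | teams.kind
mkt | 6 | gold
ops | 4 | blue
After SELECT (2 rows):
teams.dept | teams.id | teams.kind
mkt | 6 | gold
ops | 4 | blue
After ORDER BY (2 rows):
teams.dept | teams.id | teams.kind
ops | 4 | blue
mkt | 6 | gold

== RESULT ==
teams.dept | teams.id | teams.kind
ops | 4 | blue
mkt | 6 | gold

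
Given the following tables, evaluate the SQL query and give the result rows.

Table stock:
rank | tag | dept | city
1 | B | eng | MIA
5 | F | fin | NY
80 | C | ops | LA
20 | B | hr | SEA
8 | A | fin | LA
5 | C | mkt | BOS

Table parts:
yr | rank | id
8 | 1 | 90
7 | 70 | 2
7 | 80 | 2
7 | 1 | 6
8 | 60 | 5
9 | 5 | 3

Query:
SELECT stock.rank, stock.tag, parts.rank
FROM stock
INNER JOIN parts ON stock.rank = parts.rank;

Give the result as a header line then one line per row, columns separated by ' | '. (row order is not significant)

After JOIN parts (5 rows):
stock.rank | stock.tag | stock.dept | stock.city | parts.yr | parts.rank | parts.id
1 | B | eng | MIA | 8 | 1 | 90
1 | B | eng | MIA | 7 | 1 | 6
5 | F | fin | NY | 9 | 5 | 3
80 | C | ops | LA | 7 | 80 | 2
5 | C | mkt | BOS | 9 | 5 | 3
After SELECT (5 rows):
stock.rank | stock.tag | parts.rank
1 | B | 1
1 | B | 1
5 | F | 5
80 | C | 80
5 | C | 5

== RESULT ==
stock.rank | stock.tag | parts.rank
1 | B | 1
1 | B | 1
5 | F | 5
80 | C | 80
5 | C | 5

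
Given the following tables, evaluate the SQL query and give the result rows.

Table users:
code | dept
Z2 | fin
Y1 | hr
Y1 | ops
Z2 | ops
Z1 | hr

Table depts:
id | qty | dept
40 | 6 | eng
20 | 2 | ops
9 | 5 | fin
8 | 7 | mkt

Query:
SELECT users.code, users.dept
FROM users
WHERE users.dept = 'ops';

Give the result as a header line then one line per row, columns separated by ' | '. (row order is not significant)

After WHERE (2 rows):
users.code | users.dept
Y1 | ops
Z2 | ops
After SELECT (2 rows):
users.code | users.dept
Y1 | ops
Z2 | ops

== RESULT ==
users.code | users.dept
Y1 | ops
Z2 | ops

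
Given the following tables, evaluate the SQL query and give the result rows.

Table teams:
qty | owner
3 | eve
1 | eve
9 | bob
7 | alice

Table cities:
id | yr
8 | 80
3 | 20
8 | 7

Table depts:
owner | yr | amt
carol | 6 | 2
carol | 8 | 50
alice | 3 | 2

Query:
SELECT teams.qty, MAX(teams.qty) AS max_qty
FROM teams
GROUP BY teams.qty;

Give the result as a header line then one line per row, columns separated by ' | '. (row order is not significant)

== RESULT ==
teams.qty | max_qty
3 | 3
1 | 1
9 | 9
7 | 7

Derivation:
After GROUP BY (4 rows):
teams.qty | max_qty
3 | 3
1 | 1
9 | 9
7 | 7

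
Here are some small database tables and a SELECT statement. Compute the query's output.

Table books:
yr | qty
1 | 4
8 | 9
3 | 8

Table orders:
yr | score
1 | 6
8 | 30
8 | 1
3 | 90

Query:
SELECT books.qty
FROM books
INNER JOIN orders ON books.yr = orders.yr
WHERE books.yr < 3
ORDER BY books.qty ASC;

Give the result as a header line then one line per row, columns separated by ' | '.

== RESULT ==
books.qty
4

Derivation:
After JOIN orders (4 rows):
books.yr | books.qty | orders.yr | orders.score
1 | 4 | 1 | 6
8 | 9 | 8 | 30
8 | 9 | 8 | 1
3 | 8 | 3 | 90
After WHERE (1 rows):
books.yr | books.qty | orders.yr | orders.score
1 | 4 | 1 | 6
After SELECT (1 rows):
books.qty
4
After ORDER BY (1 rows):
books.qty
4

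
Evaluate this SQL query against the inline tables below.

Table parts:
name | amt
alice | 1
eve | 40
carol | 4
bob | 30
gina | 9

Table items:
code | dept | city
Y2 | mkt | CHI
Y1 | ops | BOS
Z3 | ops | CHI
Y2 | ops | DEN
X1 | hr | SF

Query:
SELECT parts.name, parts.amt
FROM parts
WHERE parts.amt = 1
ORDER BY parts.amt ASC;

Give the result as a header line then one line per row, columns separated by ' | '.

After WHERE (1 rows):
parts.name | parts.amt
alice | 1
After SELECT (1 rows):
parts.name | parts.amt
alice | 1
After ORDER BY (1 rows):
parts.name | parts.amt
alice | 1

== RESULT ==
parts.name | parts.amt
alice | 1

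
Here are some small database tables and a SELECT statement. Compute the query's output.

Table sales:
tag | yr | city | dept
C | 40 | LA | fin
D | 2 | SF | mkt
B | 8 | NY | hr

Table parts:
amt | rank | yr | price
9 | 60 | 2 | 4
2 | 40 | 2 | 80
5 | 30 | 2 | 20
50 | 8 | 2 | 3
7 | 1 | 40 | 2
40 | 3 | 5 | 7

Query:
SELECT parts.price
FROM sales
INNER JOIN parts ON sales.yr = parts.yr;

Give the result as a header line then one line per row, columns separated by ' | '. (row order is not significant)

After JOIN parts (5 rows):
sales.tag | sales.yr | sales.city | sales.dept | parts.amt | parts.rank | parts.yr | parts.price
C | 40 | LA | fin | 7 | 1 | 40 | 2
D | 2 | SF | mkt | 9 | 60 | 2 | 4
D | 2 | SF | mkt | 2 | 40 | 2 | 80
D | 2 | SF | mkt | 5 | 30 | 2 | 20
D | 2 | SF | mkt | 50 | 8 | 2 | 3
After SELECT (5 rows):
parts.price
2
4
80
20
3

== RESULT ==
parts.price
2
4
80
20
3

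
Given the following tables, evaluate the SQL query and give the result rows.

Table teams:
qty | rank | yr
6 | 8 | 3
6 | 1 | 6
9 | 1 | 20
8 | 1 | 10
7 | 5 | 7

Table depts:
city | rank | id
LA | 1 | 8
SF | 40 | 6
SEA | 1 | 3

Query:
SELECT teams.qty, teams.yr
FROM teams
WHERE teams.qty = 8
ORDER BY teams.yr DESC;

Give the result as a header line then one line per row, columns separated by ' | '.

After WHERE (1 rows):
teams.qty | teams.rank | teams.yr
8 | 1 | 10
After SELECT (1 rows):
teams.qty | teams.yr
8 | 10
After ORDER BY (1 rows):
teams.qty | teams.yr
8 | 10

== RESULT ==
teams.qty | teams.yr
8 | 10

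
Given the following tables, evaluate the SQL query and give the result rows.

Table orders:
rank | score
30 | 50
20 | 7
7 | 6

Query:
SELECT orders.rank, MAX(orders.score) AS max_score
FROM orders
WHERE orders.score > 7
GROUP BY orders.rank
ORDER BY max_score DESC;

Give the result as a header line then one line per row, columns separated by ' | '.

After WHERE (1 rows):
orders.rank | orders.score
30 | 50
After GROUP BY (1 rows):
orders.rank | max_score
30 | 50
After ORDER BY (1 rows):
orders.rank | max_score
30 | 50

== RESULT ==
orders.rank | max_score
30 | 50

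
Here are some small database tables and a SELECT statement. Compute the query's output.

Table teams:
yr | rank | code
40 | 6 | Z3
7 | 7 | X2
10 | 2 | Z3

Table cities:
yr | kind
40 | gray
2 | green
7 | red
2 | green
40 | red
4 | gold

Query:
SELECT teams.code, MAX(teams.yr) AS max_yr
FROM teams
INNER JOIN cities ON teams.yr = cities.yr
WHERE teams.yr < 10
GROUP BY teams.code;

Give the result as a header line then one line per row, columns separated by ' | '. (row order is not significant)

== RESULT ==
teams.code | max_yr
X2 | 7

Derivation:
After JOIN cities (3 rows):
teams.yr | teams.rank | teams.code | cities.yr | cities.kind
40 | 6 | Z3 | 40 | gray
40 | 6 | Z3 | 40 | red
7 | 7 | X2 | 7 | red
After WHERE (1 rows):
teams.yr | teams.rank | teams.code | cities.yr | cities.kind
7 | 7 | X2 | 7 | red
After GROUP BY (1 rows):
teams.code | max_yr
X2 | 7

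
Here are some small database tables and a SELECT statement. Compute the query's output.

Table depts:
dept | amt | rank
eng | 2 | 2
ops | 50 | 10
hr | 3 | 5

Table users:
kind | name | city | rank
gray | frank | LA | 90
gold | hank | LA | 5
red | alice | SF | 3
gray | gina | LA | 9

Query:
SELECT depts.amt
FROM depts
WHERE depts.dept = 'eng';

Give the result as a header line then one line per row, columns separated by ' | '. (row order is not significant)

After WHERE (1 rows):
depts.dept | depts.amt | depts.rank
eng | 2 | 2
After SELECT (1 rows):
depts.amt
2

== RESULT ==
depts.amt
2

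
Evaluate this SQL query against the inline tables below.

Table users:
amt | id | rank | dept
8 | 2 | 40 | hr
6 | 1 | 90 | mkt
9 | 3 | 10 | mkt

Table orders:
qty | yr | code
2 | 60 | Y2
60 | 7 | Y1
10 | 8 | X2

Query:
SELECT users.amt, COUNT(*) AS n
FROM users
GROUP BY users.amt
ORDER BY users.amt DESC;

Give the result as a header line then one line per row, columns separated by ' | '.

After GROUP BY (3 rows):
users.amt | n
8 | 1
6 | 1
9 | 1
After ORDER BY (3 rows):
users.amt | n
9 | 1
8 | 1
6 | 1

== RESULT ==
users.amt | n
9 | 1
8 | 1
6 | 1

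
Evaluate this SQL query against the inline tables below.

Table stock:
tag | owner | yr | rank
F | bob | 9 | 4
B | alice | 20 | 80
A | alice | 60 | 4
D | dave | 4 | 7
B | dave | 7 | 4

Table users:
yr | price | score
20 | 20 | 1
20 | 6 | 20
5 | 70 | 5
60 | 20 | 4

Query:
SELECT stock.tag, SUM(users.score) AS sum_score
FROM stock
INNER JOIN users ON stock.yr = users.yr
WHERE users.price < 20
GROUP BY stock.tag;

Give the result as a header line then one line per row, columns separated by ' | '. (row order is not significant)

After JOIN users (3 rows):
stock.tag | stock.owner | stock.yr | stock.rank | users.yr | users.price | users.score
B | alice | 20 | 80 | 20 | 20 | 1
B | alice | 20 | 80 | 20 | 6 | 20
A | alice | 60 | 4 | 60 | 20 | 4
After WHERE (1 rows):
stock.tag | stock.owner | stock.yr | stock.rank | users.yr | users.price | users.score
B | alice | 20 | 80 | 20 | 6 | 20
After GROUP BY (1 rows):
stock.tag | sum_score
B | 20

== RESULT ==
stock.tag | sum_score
B | 20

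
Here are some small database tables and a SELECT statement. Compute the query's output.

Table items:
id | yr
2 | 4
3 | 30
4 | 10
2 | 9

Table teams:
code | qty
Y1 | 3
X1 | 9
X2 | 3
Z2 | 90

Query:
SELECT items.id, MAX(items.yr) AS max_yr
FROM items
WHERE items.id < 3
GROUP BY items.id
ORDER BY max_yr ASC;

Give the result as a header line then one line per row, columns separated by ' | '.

== RESULT ==
items.id | max_yr
2 | 9

Derivation:
After WHERE (2 rows):
items.id | items.yr
2 | 4
2 | 9
After GROUP BY (1 rows):
items.id | max_yr
2 | 9
After ORDER BY (1 rows):
items.id | max_yr
2 | 9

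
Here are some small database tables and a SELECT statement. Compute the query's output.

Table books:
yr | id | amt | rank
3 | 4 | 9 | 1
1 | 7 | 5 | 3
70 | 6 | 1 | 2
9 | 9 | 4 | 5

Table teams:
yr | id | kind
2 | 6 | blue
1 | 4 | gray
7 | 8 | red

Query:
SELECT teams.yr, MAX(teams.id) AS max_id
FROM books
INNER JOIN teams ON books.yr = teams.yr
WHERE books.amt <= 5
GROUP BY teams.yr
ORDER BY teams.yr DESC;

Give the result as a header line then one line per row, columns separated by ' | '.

== RESULT ==
teams.yr | max_id
1 | 4

Derivation:
After JOIN teams (1 rows):
books.yr | books.id | books.amt | books.rank | teams.yr | teams.id | teams.kind
1 | 7 | 5 | 3 | 1 | 4 | gray
After WHERE (1 rows):
books.yr | books.id | books.amt | books.rank | teams.yr | teams.id | teams.kind
1 | 7 | 5 | 3 | 1 | 4 | gray
After GROUP BY (1 rows):
teams.yr | max_id
1 | 4
After ORDER BY (1 rows):
teams.yr | max_id
1 | 4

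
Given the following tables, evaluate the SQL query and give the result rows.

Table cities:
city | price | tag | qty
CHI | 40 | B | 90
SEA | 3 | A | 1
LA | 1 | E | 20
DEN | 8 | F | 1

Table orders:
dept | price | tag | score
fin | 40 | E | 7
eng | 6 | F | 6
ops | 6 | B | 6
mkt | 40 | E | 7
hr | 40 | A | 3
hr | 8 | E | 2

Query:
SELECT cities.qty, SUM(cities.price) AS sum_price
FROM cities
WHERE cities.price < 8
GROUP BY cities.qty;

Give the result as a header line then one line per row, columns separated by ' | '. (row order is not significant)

After WHERE (2 rows):
cities.city | cities.price | cities.tag | cities.qty
SEA | 3 | A | 1
LA | 1 | E | 20
After GROUP BY (2 rows):
cities.qty | sum_price
1 | 3
20 | 1

== RESULT ==
cities.qty | sum_price
1 | 3
20 | 1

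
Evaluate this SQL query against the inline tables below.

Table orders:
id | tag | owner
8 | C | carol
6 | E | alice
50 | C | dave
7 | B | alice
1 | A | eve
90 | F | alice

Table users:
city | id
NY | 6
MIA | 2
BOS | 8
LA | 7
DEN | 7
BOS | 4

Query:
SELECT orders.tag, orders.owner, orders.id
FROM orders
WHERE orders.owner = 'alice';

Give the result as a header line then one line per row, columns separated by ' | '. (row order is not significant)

== RESULT ==
orders.tag | orders.owner | orders.id
E | alice | 6
B | alice | 7
F | alice | 90

Derivation:
After WHERE (3 rows):
orders.id | orders.tag | orders.owner
6 | E | alice
7 | B | alice
90 | F | alice
After SELECT (3 rows):
orders.tag | orders.owner | orders.id
E | alice | 6
B | alice | 7
F | alice | 90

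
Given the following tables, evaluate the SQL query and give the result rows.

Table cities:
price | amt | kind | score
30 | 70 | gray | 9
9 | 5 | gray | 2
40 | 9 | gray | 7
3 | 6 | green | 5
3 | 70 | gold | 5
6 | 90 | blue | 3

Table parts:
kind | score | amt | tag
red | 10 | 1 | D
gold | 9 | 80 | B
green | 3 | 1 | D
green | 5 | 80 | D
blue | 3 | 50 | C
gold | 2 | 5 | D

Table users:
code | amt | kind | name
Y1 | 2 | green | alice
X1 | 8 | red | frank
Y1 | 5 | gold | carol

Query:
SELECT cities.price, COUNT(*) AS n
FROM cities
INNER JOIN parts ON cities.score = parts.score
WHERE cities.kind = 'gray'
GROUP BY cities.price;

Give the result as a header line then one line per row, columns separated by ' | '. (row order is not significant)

== RESULT ==
cities.price | n
30 | 1
9 | 1

Derivation:
After JOIN parts (6 rows):
cities.price | cities.amt | cities.kind | cities.score | parts.kind | parts.score | parts.amt | parts.tag
30 | 70 | gray | 9 | gold | 9 | 80 | B
9 | 5 | gray | 2 | gold | 2 | 5 | D
3 | 6 | green | 5 | green | 5 | 80 | D
3 | 70 | gold | 5 | green | 5 | 80 | D
6 | 90 | blue | 3 | green | 3 | 1 | D
6 | 90 | blue | 3 | blue | 3 | 50 | C
After WHERE (2 rows):
cities.price | cities.amt | cities.kind | cities.score | parts.kind | parts.score | parts.amt | parts.tag
30 | 70 | gray | 9 | gold | 9 | 80 | B
9 | 5 | gray | 2 | gold | 2 | 5 | D
After GROUP BY (2 rows):
cities.price | n
30 | 1
9 | 1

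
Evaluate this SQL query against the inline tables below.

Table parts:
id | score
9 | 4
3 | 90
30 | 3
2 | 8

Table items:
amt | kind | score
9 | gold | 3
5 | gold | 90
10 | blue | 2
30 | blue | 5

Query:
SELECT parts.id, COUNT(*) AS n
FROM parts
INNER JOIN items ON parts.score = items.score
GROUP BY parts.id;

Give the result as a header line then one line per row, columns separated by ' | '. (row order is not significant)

== RESULT ==
parts.id | n
3 | 1
30 | 1

Derivation:
After JOIN items (2 rows):
parts.id | parts.score | items.amt | items.kind | items.score
3 | 90 | 5 | gold | 90
30 | 3 | 9 | gold | 3
After GROUP BY (2 rows):
parts.id | n
3 | 1
30 | 1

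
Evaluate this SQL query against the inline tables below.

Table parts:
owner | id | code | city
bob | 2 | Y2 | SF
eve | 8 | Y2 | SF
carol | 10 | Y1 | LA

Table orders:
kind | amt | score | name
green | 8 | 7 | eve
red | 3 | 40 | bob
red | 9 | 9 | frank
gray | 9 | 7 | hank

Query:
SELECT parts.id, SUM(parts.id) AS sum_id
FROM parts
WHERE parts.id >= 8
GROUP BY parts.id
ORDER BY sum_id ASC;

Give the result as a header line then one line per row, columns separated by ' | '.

== RESULT ==
parts.id | sum_id
8 | 8
10 | 10

Derivation:
After WHERE (2 rows):
parts.owner | parts.id | parts.code | parts.city
eve | 8 | Y2 | SF
carol | 10 | Y1 | LA
After GROUP BY (2 rows):
parts.id | sum_id
8 | 8
10 | 10
After ORDER BY (2 rows):
parts.id | sum_id
8 | 8
10 | 10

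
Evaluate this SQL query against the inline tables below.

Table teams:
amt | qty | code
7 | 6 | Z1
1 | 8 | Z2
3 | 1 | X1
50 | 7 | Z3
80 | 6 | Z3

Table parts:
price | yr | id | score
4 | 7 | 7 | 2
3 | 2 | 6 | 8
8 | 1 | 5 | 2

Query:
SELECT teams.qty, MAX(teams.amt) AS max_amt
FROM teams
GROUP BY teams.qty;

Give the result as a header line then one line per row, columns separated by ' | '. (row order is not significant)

== RESULT ==
teams.qty | max_amt
6 | 80
8 | 1
1 | 3
7 | 50

Derivation:
After GROUP BY (4 rows):
teams.qty | max_amt
6 | 80
8 | 1
1 | 3
7 | 50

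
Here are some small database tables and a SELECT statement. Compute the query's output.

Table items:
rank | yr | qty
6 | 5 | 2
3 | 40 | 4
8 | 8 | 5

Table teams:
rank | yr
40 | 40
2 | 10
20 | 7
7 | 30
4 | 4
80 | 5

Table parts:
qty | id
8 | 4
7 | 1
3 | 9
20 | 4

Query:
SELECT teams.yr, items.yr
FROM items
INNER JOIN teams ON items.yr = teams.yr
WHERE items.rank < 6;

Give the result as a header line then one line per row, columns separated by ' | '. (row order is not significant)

After JOIN teams (2 rows):
items.rank | items.yr | items.qty | teams.rank | teams.yr
6 | 5 | 2 | 80 | 5
3 | 40 | 4 | 40 | 40
After WHERE (1 rows):
items.rank | items.yr | items.qty | teams.rank | teams.yr
3 | 40 | 4 | 40 | 40
After SELECT (1 rows):
teams.yr | items.yr
40 | 40

== RESULT ==
teams.yr | items.yr
40 | 40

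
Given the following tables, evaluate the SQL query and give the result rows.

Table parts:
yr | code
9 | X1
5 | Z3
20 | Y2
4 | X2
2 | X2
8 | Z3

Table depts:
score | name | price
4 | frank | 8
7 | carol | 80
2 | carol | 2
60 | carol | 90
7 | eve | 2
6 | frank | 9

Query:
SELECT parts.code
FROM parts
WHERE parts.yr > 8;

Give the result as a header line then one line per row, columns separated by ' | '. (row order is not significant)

After WHERE (2 rows):
parts.yr | parts.code
9 | X1
20 | Y2
After SELECT (2 rows):
parts.code
X1
Y2

== RESULT ==
parts.code
X1
Y2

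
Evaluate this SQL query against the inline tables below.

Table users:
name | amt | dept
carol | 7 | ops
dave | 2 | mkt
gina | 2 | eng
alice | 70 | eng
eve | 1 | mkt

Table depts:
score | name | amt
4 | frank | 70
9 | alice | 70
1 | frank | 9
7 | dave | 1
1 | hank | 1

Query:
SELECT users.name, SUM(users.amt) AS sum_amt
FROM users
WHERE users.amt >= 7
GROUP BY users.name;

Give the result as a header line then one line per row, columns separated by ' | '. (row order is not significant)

== RESULT ==
users.name | sum_amt
carol | 7
alice | 70

Derivation:
After WHERE (2 rows):
users.name | users.amt | users.dept
carol | 7 | ops
alice | 70 | eng
After GROUP BY (2 rows):
users.name | sum_amt
carol | 7
alice | 70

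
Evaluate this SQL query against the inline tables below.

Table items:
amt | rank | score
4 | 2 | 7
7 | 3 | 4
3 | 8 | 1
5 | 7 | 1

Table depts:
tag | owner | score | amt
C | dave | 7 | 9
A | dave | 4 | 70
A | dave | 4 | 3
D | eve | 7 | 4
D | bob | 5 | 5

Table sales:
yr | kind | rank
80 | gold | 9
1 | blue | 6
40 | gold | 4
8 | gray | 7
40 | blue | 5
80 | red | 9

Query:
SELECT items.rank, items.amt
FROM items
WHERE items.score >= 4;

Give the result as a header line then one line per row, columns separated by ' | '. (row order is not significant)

== RESULT ==
items.rank | items.amt
2 | 4
3 | 7

Derivation:
After WHERE (2 rows):
items.amt | items.rank | items.score
4 | 2 | 7
7 | 3 | 4
After SELECT (2 rows):
items.rank | items.amt
2 | 4
3 | 7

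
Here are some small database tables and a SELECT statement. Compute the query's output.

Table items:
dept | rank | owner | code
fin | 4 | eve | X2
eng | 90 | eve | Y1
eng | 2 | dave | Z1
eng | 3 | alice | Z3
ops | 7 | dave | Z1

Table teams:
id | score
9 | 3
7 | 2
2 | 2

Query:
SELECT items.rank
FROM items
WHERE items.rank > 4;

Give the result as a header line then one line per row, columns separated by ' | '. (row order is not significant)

== RESULT ==
items.rank
90
7

Derivation:
After WHERE (2 rows):
items.dept | items.rank | items.owner | items.code
eng | 90 | eve | Y1
ops | 7 | dave | Z1
After SELECT (2 rows):
items.rank
90
7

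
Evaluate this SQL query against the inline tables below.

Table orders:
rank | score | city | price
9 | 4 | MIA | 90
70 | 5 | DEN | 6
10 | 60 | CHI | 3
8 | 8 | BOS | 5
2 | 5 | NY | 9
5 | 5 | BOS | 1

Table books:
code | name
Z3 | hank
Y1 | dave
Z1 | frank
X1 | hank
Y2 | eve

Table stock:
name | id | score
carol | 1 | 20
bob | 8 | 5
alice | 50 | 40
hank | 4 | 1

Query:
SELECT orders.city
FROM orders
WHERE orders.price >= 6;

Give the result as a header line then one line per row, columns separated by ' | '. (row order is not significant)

== RESULT ==
orders.city
MIA
DEN
NY

Derivation:
After WHERE (3 rows):
orders.rank | orders.score | orders.city | orders.price
9 | 4 | MIA | 90
70 | 5 | DEN | 6
2 | 5 | NY | 9
After SELECT (3 rows):
orders.city
MIA
DEN
NY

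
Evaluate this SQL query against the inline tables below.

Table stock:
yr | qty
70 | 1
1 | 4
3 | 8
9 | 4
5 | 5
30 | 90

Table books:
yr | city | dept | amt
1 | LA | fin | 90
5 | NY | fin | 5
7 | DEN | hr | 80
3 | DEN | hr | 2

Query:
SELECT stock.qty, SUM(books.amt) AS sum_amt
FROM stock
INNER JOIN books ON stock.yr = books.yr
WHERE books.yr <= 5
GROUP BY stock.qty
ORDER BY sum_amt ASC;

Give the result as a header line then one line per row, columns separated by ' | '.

== RESULT ==
stock.qty | sum_amt
8 | 2
5 | 5
4 | 90

Derivation:
After JOIN books (3 rows):
stock.yr | stock.qty | books.yr | books.city | books.dept | books.amt
1 | 4 | 1 | LA | fin | 90
3 | 8 | 3 | DEN | hr | 2
5 | 5 | 5 | NY | fin | 5
After WHERE (3 rows):
stock.yr | stock.qty | books.yr | books.city | books.dept | books.amt
1 | 4 | 1 | LA | fin | 90
3 | 8 | 3 | DEN | hr | 2
5 | 5 | 5 | NY | fin | 5
After GROUP BY (3 rows):
stock.qty | sum_amt
4 | 90
8 | 2
5 | 5
After ORDER BY (3 rows):
stock.qty | sum_amt
8 | 2
5 | 5
4 | 90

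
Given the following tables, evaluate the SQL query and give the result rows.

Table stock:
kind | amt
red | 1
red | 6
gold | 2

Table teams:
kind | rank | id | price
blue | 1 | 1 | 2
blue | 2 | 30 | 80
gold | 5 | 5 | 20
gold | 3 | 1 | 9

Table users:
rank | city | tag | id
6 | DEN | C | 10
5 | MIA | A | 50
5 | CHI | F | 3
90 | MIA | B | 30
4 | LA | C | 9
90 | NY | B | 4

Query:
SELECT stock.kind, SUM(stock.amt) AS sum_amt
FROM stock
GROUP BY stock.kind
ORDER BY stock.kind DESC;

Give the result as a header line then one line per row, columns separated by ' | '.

After GROUP BY (2 rows):
stock.kind | sum_amt
red | 7
gold | 2
After ORDER BY (2 rows):
stock.kind | sum_amt
red | 7
gold | 2

== RESULT ==
stock.kind | sum_amt
red | 7
gold | 2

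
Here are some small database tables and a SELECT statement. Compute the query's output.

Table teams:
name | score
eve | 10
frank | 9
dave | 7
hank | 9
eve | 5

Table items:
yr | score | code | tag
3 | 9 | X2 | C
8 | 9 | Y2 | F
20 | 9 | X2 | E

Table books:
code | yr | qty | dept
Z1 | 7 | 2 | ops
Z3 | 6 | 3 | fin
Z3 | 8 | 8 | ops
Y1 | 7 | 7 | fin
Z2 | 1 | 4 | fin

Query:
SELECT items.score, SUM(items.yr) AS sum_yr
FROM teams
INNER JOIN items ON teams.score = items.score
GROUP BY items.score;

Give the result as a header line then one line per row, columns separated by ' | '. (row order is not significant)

After JOIN items (6 rows):
teams.name | teams.score | items.yr | items.score | items.code | items.tag
frank | 9 | 3 | 9 | X2 | C
frank | 9 | 8 | 9 | Y2 | F
frank | 9 | 20 | 9 | X2 | E
hank | 9 | 3 | 9 | X2 | C
hank | 9 | 8 | 9 | Y2 | F
hank | 9 | 20 | 9 | X2 | E
After GROUP BY (1 rows):
items.score | sum_yr
9 | 62

== RESULT ==
items.score | sum_yr
9 | 62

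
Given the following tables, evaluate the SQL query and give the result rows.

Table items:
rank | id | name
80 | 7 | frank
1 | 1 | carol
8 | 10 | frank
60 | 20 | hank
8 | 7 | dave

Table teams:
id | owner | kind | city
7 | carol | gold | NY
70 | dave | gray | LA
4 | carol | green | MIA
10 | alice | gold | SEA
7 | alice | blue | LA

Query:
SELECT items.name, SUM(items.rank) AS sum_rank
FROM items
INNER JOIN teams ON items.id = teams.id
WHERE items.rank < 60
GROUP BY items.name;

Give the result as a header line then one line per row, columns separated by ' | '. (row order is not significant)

After JOIN teams (5 rows):
items.rank | items.id | items.name | teams.id | teams.owner | teams.kind | teams.city
80 | 7 | frank | 7 | carol | gold | NY
80 | 7 | frank | 7 | alice | blue | LA
8 | 10 | frank | 10 | alice | gold | SEA
8 | 7 | dave | 7 | carol | gold | NY
8 | 7 | dave | 7 | alice | blue | LA
After WHERE (3 rows):
items.rank | items.id | items.name | teams.id | teams.owner | teams.kind | teams.city
8 | 10 | frank | 10 | alice | gold | SEA
8 | 7 | dave | 7 | carol | gold | NY
8 | 7 | dave | 7 | alice | blue | LA
After GROUP BY (2 rows):
items.name | sum_rank
frank | 8
dave | 16

== RESULT ==
items.name | sum_rank
frank | 8
dave | 16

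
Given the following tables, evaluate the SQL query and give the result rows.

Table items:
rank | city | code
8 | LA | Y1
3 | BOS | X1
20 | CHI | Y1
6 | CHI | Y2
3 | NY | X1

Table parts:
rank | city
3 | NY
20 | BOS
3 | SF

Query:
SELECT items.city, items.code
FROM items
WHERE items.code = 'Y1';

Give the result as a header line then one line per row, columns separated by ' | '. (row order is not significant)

After WHERE (2 rows):
items.rank | items.city | items.code
8 | LA | Y1
20 | CHI | Y1
After SELECT (2 rows):
items.city | items.code
LA | Y1
CHI | Y1

== RESULT ==
items.city | items.code
LA | Y1
CHI | Y1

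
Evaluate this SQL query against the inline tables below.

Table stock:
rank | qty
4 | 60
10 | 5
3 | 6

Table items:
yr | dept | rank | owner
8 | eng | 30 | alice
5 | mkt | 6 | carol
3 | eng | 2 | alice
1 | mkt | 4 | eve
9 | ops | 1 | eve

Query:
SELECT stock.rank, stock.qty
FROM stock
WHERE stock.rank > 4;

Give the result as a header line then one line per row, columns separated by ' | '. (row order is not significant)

After WHERE (1 rows):
stock.rank | stock.qty
10 | 5
After SELECT (1 rows):
stock.rank | stock.qty
10 | 5

== RESULT ==
stock.rank | stock.qty
10 | 5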